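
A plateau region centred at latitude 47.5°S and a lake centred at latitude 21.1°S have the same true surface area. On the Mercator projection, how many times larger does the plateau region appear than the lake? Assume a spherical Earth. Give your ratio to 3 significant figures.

1.91

On Mercator, area is exaggerated by sec²φ = 1/cos²φ.
At 47.5°: sec²(47.5°) = 1/0.6756² = 2.191.
At 21.1°: sec²(21.1°) = 1/0.9330² = 1.149.
Ratio = 2.191/1.149 = cos²(21.1°)/cos²(47.5°) ≈ 1.91.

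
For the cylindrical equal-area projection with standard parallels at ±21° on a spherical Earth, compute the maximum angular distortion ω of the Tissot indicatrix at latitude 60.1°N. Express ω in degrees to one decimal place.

For cylindrical equal-area with standard parallel φ₀, h = cos φ / cos φ₀ and k = cos φ₀ / cos φ, so h·k = 1.
At 60.1°: h = 0.5340, k = 1.873; principal scales a = 1.873, b = 0.5340.
sin(ω/2) = (a − b)/(a + b) = 1.339/2.407 = 0.5563, so ω = 2 arcsin(0.5563) ≈ 67.6°.

67.6°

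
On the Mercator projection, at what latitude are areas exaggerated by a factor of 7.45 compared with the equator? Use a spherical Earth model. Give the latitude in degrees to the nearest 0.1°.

68.5°

Mercator areal scale is sec²φ.
sec²φ = 7.45  ⇒  cos²φ = 0.1342  ⇒  cos φ = 0.3664.
φ = arccos(0.3664) ≈ 68.5°.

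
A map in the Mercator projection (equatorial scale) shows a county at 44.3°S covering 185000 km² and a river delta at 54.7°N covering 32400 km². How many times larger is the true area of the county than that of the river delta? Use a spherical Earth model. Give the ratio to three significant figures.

8.76

Mercator's areal exaggeration is sec²φ; hence true area = (apparent area) · cos²φ.
True area of county: 185000 × cos²(44.3°) = 185000 × 0.5122 = 94760 km².
True area of river delta: 32400 × cos²(54.7°) = 32400 × 0.3339 = 10820 km².
Ratio = 94760 / 10820 ≈ 8.76.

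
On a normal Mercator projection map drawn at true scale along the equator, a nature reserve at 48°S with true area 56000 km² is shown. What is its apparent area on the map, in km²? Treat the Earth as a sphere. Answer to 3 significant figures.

Mercator is conformal, so the point scale is isotropic: h = k = sec φ = 1/cos φ.
Areal scale = k² = sec²φ = 1/cos²(48°) = 1/0.6691² = 2.233.
Apparent area = 56000 × 2.233 ≈ 125000 km².

125000 km²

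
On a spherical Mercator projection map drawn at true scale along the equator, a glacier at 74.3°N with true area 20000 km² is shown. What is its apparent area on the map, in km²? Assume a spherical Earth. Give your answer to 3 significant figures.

For Mercator, h = k = sec φ (a conformal cylindrical projection has a single point scale, 1/cos φ).
Areal scale = k² = sec²φ = 1/cos²(74.3°) = 1/0.2706² = 13.66.
Apparent area = 20000 × 13.66 ≈ 273000 km².

273000 km²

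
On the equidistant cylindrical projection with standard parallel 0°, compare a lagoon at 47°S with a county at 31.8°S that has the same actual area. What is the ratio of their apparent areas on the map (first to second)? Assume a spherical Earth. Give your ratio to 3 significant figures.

1.25

In the plate carrée (x = Rλ, y = Rφ), meridians are true-scale (h = 1) and parallels are stretched by k = sec φ.
Areal scale at 47°: h·k = 1.000 × 1.466 = 1.466.
Areal scale at 31.8°: h·k = 1.000 × 1.177 = 1.177.
Ratio = 1.466/1.177 ≈ 1.25.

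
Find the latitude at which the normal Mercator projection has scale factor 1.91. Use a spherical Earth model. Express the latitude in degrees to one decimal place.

Mercator scale is k = sec φ = 1/cos φ.
1/cos φ = 1.91  ⇒  cos φ = 0.5236  ⇒  φ = arccos(0.5236) ≈ 58.4°.

58.4°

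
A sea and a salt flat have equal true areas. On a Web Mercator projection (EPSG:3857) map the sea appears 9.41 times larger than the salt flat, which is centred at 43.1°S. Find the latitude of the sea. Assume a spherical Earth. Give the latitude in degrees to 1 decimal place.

76.2°

For equal true areas on Mercator, apparent areas scale as sec²φ, so the ratio is cos²φ₂ / cos²φ₁.
cos²φ₂ / cos²φ₁ = 9.41  ⇒  cos φ₁ = cos 43.1° / √9.41 = 0.7302/3.068 = 0.2380.
φ₁ = arccos(0.2380) ≈ 76.2°.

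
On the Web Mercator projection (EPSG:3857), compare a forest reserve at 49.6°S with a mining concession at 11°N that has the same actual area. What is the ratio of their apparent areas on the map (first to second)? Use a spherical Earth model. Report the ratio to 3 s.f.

Mercator is conformal with k = sec φ, so areal scale = k² = sec²φ.
At 49.6°: sec²(49.6°) = 1/0.6481² = 2.381.
At 11°: sec²(11°) = 1/0.9816² = 1.038.
Ratio = 2.381/1.038 = cos²(11°)/cos²(49.6°) ≈ 2.29.

2.29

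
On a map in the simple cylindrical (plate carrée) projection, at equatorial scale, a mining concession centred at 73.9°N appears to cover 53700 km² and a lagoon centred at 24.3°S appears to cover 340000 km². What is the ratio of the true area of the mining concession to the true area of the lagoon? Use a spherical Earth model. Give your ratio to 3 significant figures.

0.0481

On the plate carrée, areal scale = h·k = 1 × sec φ, so true area = apparent × cos φ.
True area of mining concession: 53700 × cos(73.9°) = 53700 × 0.2773 = 14890 km².
True area of lagoon: 340000 × cos(24.3°) = 340000 × 0.9114 = 309900 km².
Ratio = 14890 / 309900 ≈ 0.0481.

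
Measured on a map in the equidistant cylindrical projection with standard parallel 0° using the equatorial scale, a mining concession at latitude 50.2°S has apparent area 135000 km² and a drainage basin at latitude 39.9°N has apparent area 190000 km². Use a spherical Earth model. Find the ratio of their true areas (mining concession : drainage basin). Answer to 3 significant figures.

Plate carrée has h = 1 and k = sec φ, giving areal scale sec φ; true area = (apparent area) · cos φ.
True area of mining concession: 135000 × cos(50.2°) = 135000 × 0.6401 = 86410 km².
True area of drainage basin: 190000 × cos(39.9°) = 190000 × 0.7672 = 145800 km².
Ratio = 86410 / 145800 ≈ 0.593.

0.593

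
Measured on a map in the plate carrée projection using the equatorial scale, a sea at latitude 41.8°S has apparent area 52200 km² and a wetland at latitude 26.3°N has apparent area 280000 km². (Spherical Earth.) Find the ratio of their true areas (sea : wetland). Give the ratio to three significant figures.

0.155

Plate carrée has h = 1 and k = sec φ, giving areal scale sec φ; true area = (apparent area) · cos φ.
True area of sea: 52200 × cos(41.8°) = 52200 × 0.7455 = 38910 km².
True area of wetland: 280000 × cos(26.3°) = 280000 × 0.8965 = 251000 km².
Ratio = 38910 / 251000 ≈ 0.155.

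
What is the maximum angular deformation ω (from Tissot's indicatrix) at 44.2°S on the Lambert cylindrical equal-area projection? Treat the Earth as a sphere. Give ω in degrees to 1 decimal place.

The Lambert cylindrical equal-area projection is the cylindrical equal-area projection with its standard parallel at the equator (φ₀ = 0). Cylindrical equal-area (φ₀ = 0°): h = cos φ / cos 0° along meridians, k = cos 0° / cos φ along parallels; h·k = 1.
At 44.2°: h = 0.7169, k = 1.395; principal scales a = 1.395, b = 0.7169.
sin(ω/2) = (a − b)/(a + b) = 0.6780/2.112 = 0.3210, so ω = 2 arcsin(0.3210) ≈ 37.5°.

37.5°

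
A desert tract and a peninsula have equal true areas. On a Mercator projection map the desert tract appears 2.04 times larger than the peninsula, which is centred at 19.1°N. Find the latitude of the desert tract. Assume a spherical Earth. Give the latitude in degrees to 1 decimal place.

48.6°

On Mercator, (apparent₁)/(apparent₂) = sec²φ₁ / sec²φ₂ when true areas are equal.
cos²φ₂ / cos²φ₁ = 2.04  ⇒  cos φ₁ = cos 19.1° / √2.04 = 0.9449/1.428 = 0.6616.
φ₁ = arccos(0.6616) ≈ 48.6°.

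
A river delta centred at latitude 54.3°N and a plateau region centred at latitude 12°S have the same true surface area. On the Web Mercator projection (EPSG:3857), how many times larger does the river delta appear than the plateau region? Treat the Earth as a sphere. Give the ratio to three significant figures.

Mercator areal scale is sec²φ.
At 54.3°: sec²(54.3°) = 1/0.5835² = 2.937.
At 12°: sec²(12°) = 1/0.9781² = 1.045.
Ratio = 2.937/1.045 = cos²(12°)/cos²(54.3°) ≈ 2.81.

2.81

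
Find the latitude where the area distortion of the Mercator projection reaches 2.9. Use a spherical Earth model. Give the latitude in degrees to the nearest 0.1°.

54.0°

Mercator areal scale is sec²φ.
sec²φ = 2.9  ⇒  cos²φ = 0.3448  ⇒  cos φ = 0.5872.
φ = arccos(0.5872) ≈ 54.0°.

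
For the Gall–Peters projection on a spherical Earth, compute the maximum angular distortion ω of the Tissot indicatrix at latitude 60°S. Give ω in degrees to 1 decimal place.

38.9°

The Gall–Peters projection is cylindrical equal-area with φ₀ = 45°. For cylindrical equal-area with standard parallel φ₀, h = cos φ / cos φ₀ and k = cos φ₀ / cos φ, so h·k = 1.
At 60°: h = 0.7071, k = 1.414; principal scales a = 1.414, b = 0.7071.
sin(ω/2) = (a − b)/(a + b) = 0.7071/2.121 = 0.3333, so ω = 2 arcsin(0.3333) ≈ 38.9°.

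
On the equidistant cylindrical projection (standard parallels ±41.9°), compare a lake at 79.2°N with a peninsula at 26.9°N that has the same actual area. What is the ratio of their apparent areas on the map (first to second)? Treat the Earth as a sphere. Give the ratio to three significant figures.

In the equirectangular projection with standard parallel φ₀ = 41.9° (x = Rλ cos φ₀, y = Rφ), meridians are true-scale (h = 1) and the parallel scale is k = cos φ₀ / cos φ.
Areal scale at 79.2°: h·k = 1.000 × 3.972 = 3.972.
Areal scale at 26.9°: h·k = 1.000 × 0.8346 = 0.8346.
Ratio = 3.972/0.8346 ≈ 4.76.

4.76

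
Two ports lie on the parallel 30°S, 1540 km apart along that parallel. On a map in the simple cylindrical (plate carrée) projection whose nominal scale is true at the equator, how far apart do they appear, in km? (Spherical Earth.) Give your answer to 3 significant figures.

Plate carrée maps x = Rλ, y = Rφ. The meridian scale is h = 1 and the parallel scale is k = 1/cos φ = sec φ.
Along the parallel, k = sec 30° = 1/0.8660 = 1.155.
Map distance = 1540 × 1.155 ≈ 1780 km.

1780 km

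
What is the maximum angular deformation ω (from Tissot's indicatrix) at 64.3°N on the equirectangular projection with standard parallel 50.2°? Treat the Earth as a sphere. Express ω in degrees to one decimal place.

In the equirectangular projection with standard parallel φ₀ = 50.2° (x = Rλ cos φ₀, y = Rφ), meridians are true-scale (h = 1) and the parallel scale is k = cos φ₀ / cos φ.
At 64.3°: h = 1.000, k = 1.476; principal scales a = 1.476, b = 1.000.
sin(ω/2) = (a − b)/(a + b) = 0.4761/2.476 = 0.1923, so ω = 2 arcsin(0.1923) ≈ 22.2°.

22.2°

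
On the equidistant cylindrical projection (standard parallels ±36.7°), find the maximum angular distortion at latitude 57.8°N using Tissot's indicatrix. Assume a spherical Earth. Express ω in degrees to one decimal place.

The equidistant cylindrical projection with φ₀ = 36.7° has h = 1 (meridians true) and k = cos φ₀ / cos φ along parallels.
At 57.8°: h = 1.000, k = 1.505; principal scales a = 1.505, b = 1.000.
sin(ω/2) = (a − b)/(a + b) = 0.5046/2.505 = 0.2015, so ω = 2 arcsin(0.2015) ≈ 23.2°.

23.2°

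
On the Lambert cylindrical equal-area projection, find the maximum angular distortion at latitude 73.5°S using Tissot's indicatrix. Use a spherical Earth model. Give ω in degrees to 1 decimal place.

The Lambert cylindrical equal-area projection is the cylindrical equal-area projection with its standard parallel at the equator (φ₀ = 0). A cylindrical equal-area projection with standard parallel φ₀ has meridian scale h = cos φ / cos φ₀ and parallel scale k = cos φ₀ / cos φ (so areas are preserved, h·k = 1).
At 73.5°: h = 0.2840, k = 3.521; principal scales a = 3.521, b = 0.2840.
sin(ω/2) = (a − b)/(a + b) = 3.237/3.805 = 0.8507, so ω = 2 arcsin(0.8507) ≈ 116.6°.

116.6°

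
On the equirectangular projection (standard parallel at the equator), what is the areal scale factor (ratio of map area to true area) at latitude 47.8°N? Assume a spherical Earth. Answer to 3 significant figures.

1.49

Plate carrée maps x = Rλ, y = Rφ. The meridian scale is h = 1 and the parallel scale is k = 1/cos φ = sec φ.
Areal scale = h·k = 1 × sec φ; at 47.8°, h = 1.000, k = 1.489, so h·k = 1.489.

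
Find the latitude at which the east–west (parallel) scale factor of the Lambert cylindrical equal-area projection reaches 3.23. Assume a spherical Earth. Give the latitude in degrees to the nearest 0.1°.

72.0°

The Lambert cylindrical equal-area projection is the cylindrical equal-area projection with its standard parallel at the equator (φ₀ = 0). Cylindrical equal-area (φ₀ = 0°): h = cos φ / cos 0° along meridians, k = cos 0° / cos φ along parallels; h·k = 1.
k = cos φ₀ / cos φ = 3.23  ⇒  cos φ = cos 0° / 3.23 = 0.3096.
φ = arccos(0.3096) ≈ 72.0°.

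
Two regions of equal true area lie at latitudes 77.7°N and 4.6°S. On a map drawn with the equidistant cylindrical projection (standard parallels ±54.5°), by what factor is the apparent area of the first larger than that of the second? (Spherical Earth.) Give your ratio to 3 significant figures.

The equidistant cylindrical projection with φ₀ = 54.5° has h = 1 (meridians true) and k = cos φ₀ / cos φ along parallels.
Areal scale at 77.7°: h·k = 1.000 × 2.726 = 2.726.
Areal scale at 4.6°: h·k = 1.000 × 0.5826 = 0.5826.
Ratio = 2.726/0.5826 ≈ 4.68.

4.68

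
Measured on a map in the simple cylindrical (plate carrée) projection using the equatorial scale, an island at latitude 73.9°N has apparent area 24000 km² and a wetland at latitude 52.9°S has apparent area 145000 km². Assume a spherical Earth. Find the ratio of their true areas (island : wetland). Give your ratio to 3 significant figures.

On the plate carrée, areal scale = h·k = 1 × sec φ, so true area = apparent × cos φ.
True area of island: 24000 × cos(73.9°) = 24000 × 0.2773 = 6656 km².
True area of wetland: 145000 × cos(52.9°) = 145000 × 0.6032 = 87470 km².
Ratio = 6656 / 87470 ≈ 0.0761.

0.0761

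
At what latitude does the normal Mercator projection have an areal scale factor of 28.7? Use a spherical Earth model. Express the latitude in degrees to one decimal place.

79.2°

Mercator areal scale is sec²φ.
sec²φ = 28.7  ⇒  cos²φ = 0.03484  ⇒  cos φ = 0.1867.
φ = arccos(0.1867) ≈ 79.2°.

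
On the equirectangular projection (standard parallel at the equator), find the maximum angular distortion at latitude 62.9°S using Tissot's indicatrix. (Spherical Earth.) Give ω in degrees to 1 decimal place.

For the equirectangular projection with φ₀ = 0 (plate carrée), h = 1 along meridians and k = sec φ along parallels.
At 62.9°: h = 1.000, k = 2.195; principal scales a = 2.195, b = 1.000.
sin(ω/2) = (a − b)/(a + b) = 1.195/3.195 = 0.3741, so ω = 2 arcsin(0.3741) ≈ 43.9°.

43.9°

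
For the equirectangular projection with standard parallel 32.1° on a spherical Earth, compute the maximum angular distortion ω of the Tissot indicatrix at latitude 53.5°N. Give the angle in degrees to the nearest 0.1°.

20.2°

The equidistant cylindrical projection with φ₀ = 32.1° has h = 1 (meridians true) and k = cos φ₀ / cos φ along parallels.
At 53.5°: h = 1.000, k = 1.424; principal scales a = 1.424, b = 1.000.
sin(ω/2) = (a − b)/(a + b) = 0.4242/2.424 = 0.1750, so ω = 2 arcsin(0.1750) ≈ 20.2°.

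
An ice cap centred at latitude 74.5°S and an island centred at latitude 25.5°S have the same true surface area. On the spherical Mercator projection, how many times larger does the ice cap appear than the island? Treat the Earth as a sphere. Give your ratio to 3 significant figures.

11.4

Mercator is conformal with k = sec φ, so areal scale = k² = sec²φ.
At 74.5°: sec²(74.5°) = 1/0.2672² = 14.00.
At 25.5°: sec²(25.5°) = 1/0.9026² = 1.228.
Ratio = 14.00/1.228 = cos²(25.5°)/cos²(74.5°) ≈ 11.4.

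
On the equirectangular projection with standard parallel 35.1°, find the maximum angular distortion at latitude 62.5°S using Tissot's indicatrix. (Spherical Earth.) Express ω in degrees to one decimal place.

With standard parallel φ₀ = 35.1°, the equirectangular projection gives x = Rλ cos φ₀, y = Rφ, so h = 1 and k = cos 35.1° / cos φ.
At 62.5°: h = 1.000, k = 1.772; principal scales a = 1.772, b = 1.000.
sin(ω/2) = (a − b)/(a + b) = 0.7719/2.772 = 0.2785, so ω = 2 arcsin(0.2785) ≈ 32.3°.

32.3°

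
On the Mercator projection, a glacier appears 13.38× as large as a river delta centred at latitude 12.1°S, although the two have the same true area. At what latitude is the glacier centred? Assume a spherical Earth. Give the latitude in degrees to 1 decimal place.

74.5°

Mercator areal scale is sec²φ, so apparent-area ratio = sec²φ₁ / sec²φ₂ = cos²φ₂ / cos²φ₁.
cos²φ₂ / cos²φ₁ = 13.38  ⇒  cos φ₁ = cos 12.1° / √13.38 = 0.9778/3.658 = 0.2673.
φ₁ = arccos(0.2673) ≈ 74.5°.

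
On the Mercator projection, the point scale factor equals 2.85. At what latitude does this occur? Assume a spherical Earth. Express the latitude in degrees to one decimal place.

69.5°

Mercator scale is k = sec φ = 1/cos φ.
1/cos φ = 2.85  ⇒  cos φ = 0.3509  ⇒  φ = arccos(0.3509) ≈ 69.5°.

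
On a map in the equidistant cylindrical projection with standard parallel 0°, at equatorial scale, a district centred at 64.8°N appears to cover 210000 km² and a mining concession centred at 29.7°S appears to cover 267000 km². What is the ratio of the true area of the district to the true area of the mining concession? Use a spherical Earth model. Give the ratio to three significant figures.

0.386

On the plate carrée, areal scale = h·k = 1 × sec φ, so true area = apparent × cos φ.
True area of district: 210000 × cos(64.8°) = 210000 × 0.4258 = 89410 km².
True area of mining concession: 267000 × cos(29.7°) = 267000 × 0.8686 = 231900 km².
Ratio = 89410 / 231900 ≈ 0.386.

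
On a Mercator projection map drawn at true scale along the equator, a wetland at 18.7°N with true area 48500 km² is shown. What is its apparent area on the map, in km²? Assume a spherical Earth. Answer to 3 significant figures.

54100 km²

The Mercator projection is conformal; its linear scale factor is the same in every direction and equals sec φ = 1/cos φ.
Areal scale = k² = sec²φ = 1/cos²(18.7°) = 1/0.9472² = 1.115.
Apparent area = 48500 × 1.115 ≈ 54100 km².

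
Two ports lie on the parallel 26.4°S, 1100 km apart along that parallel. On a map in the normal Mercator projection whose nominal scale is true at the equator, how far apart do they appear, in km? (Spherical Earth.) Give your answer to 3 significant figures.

The Mercator projection is conformal; its linear scale factor is the same in every direction and equals sec φ = 1/cos φ.
Along the parallel, k = sec 26.4° = 1/0.8957 = 1.116.
Map distance = 1100 × 1.116 ≈ 1230 km.

1230 km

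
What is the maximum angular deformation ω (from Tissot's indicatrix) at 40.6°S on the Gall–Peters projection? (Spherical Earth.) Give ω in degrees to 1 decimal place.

Gall–Peters is a cylindrical equal-area projection with standard parallels at ±45°. For cylindrical equal-area with standard parallel φ₀, h = cos φ / cos φ₀ and k = cos φ₀ / cos φ, so h·k = 1.
At 40.6°: h = 1.074, k = 0.9313; principal scales a = 1.074, b = 0.9313.
sin(ω/2) = (a − b)/(a + b) = 0.1425/2.005 = 0.07106, so ω = 2 arcsin(0.07106) ≈ 8.1°.

8.1°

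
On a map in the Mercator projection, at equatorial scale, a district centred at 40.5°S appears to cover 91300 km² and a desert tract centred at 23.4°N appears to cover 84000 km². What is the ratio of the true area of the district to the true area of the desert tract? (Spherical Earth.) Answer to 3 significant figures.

0.746

Mercator's areal exaggeration is sec²φ; hence true area = (apparent area) · cos²φ.
True area of district: 91300 × cos²(40.5°) = 91300 × 0.5782 = 52790 km².
True area of desert tract: 84000 × cos²(23.4°) = 84000 × 0.8423 = 70750 km².
Ratio = 52790 / 70750 ≈ 0.746.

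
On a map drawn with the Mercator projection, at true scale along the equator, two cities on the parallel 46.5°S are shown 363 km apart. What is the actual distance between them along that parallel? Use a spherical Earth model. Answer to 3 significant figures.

The Mercator projection is conformal; its linear scale factor is the same in every direction and equals sec φ = 1/cos φ.
Along the parallel at 46.5°, map distances are exaggerated by k = sec 46.5° = 1.453.
True distance = 363 / 1.453 = 363 × cos 46.5° ≈ 250 km.

250 km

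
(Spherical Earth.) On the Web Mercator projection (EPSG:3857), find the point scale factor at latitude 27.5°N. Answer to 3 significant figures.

1.13

The Mercator projection is conformal; its linear scale factor is the same in every direction and equals sec φ = 1/cos φ.
k = 1/cos 27.5° = 1/0.8870 = 1.127.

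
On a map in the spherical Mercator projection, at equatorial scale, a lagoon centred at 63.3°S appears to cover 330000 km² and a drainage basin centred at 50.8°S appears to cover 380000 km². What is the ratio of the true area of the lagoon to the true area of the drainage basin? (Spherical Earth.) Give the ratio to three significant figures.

On Mercator the areal scale is sec²φ, so true area = apparent × cos²φ.
True area of lagoon: 330000 × cos²(63.3°) = 330000 × 0.2019 = 66620 km².
True area of drainage basin: 380000 × cos²(50.8°) = 380000 × 0.3995 = 151800 km².
Ratio = 66620 / 151800 ≈ 0.439.

0.439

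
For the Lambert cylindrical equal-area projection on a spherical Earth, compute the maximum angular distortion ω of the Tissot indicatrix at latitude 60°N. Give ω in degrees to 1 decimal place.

The Lambert cylindrical equal-area projection is the cylindrical equal-area projection with its standard parallel at the equator (φ₀ = 0). For cylindrical equal-area with standard parallel φ₀, h = cos φ / cos φ₀ and k = cos φ₀ / cos φ, so h·k = 1.
At 60°: h = 0.5000, k = 2.000; principal scales a = 2.000, b = 0.5000.
sin(ω/2) = (a − b)/(a + b) = 1.500/2.500 = 0.6000, so ω = 2 arcsin(0.6000) ≈ 73.7°.

73.7°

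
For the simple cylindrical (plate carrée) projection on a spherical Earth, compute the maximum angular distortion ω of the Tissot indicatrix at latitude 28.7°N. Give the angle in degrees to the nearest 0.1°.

For the equirectangular projection with φ₀ = 0 (plate carrée), h = 1 along meridians and k = sec φ along parallels.
At 28.7°: h = 1.000, k = 1.140; principal scales a = 1.140, b = 1.000.
sin(ω/2) = (a − b)/(a + b) = 0.1401/2.140 = 0.06545, so ω = 2 arcsin(0.06545) ≈ 7.5°.

7.5°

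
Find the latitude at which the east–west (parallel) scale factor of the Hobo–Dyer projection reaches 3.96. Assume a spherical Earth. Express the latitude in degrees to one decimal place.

Hobo–Dyer is a cylindrical equal-area projection with standard parallels at ±37.5°. A cylindrical equal-area projection with standard parallel φ₀ has meridian scale h = cos φ / cos φ₀ and parallel scale k = cos φ₀ / cos φ (so areas are preserved, h·k = 1).
k = cos φ₀ / cos φ = 3.96  ⇒  cos φ = cos 37.5° / 3.96 = 0.2003.
φ = arccos(0.2003) ≈ 78.4°.

78.4°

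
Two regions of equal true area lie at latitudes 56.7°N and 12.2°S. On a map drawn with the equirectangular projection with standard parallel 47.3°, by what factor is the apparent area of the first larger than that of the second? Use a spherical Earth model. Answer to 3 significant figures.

1.78

With standard parallel φ₀ = 47.3°, the equirectangular projection gives x = Rλ cos φ₀, y = Rφ, so h = 1 and k = cos 47.3° / cos φ.
Areal scale at 56.7°: h·k = 1.000 × 1.235 = 1.235.
Areal scale at 12.2°: h·k = 1.000 × 0.6938 = 0.6938.
Ratio = 1.235/0.6938 ≈ 1.78.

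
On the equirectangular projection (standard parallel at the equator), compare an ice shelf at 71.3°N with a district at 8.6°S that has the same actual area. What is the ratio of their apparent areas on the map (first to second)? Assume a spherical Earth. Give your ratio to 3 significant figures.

For the equirectangular projection with φ₀ = 0 (plate carrée), h = 1 along meridians and k = sec φ along parallels.
Areal scale at 71.3°: h·k = 1.000 × 3.119 = 3.119.
Areal scale at 8.6°: h·k = 1.000 × 1.011 = 1.011.
Ratio = 3.119/1.011 ≈ 3.08.

3.08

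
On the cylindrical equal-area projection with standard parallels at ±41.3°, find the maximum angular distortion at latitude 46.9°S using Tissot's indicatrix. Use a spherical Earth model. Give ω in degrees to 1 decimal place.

A cylindrical equal-area projection with standard parallel φ₀ has meridian scale h = cos φ / cos φ₀ and parallel scale k = cos φ₀ / cos φ (so areas are preserved, h·k = 1).
At 46.9°: h = 0.9095, k = 1.100; principal scales a = 1.100, b = 0.9095.
sin(ω/2) = (a − b)/(a + b) = 0.1900/2.009 = 0.09458, so ω = 2 arcsin(0.09458) ≈ 10.9°.

10.9°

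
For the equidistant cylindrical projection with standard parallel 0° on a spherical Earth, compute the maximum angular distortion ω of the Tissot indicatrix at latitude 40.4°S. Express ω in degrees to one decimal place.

Plate carrée maps x = Rλ, y = Rφ. The meridian scale is h = 1 and the parallel scale is k = 1/cos φ = sec φ.
At 40.4°: h = 1.000, k = 1.313; principal scales a = 1.313, b = 1.000.
sin(ω/2) = (a − b)/(a + b) = 0.3131/2.313 = 0.1354, so ω = 2 arcsin(0.1354) ≈ 15.6°.

15.6°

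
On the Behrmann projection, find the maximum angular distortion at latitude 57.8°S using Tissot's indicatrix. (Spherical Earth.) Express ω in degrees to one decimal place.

53.6°

The Behrmann projection is cylindrical equal-area with φ₀ = 30°. Cylindrical equal-area (φ₀ = 30°): h = cos φ / cos 30° along meridians, k = cos 30° / cos φ along parallels; h·k = 1.
At 57.8°: h = 0.6153, k = 1.625; principal scales a = 1.625, b = 0.6153.
sin(ω/2) = (a − b)/(a + b) = 1.010/2.241 = 0.4507, so ω = 2 arcsin(0.4507) ≈ 53.6°.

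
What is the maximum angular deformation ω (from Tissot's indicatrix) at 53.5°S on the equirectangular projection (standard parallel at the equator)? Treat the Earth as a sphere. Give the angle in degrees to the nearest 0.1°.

In the plate carrée (x = Rλ, y = Rφ), meridians are true-scale (h = 1) and parallels are stretched by k = sec φ.
At 53.5°: h = 1.000, k = 1.681; principal scales a = 1.681, b = 1.000.
sin(ω/2) = (a − b)/(a + b) = 0.6812/2.681 = 0.2541, so ω = 2 arcsin(0.2541) ≈ 29.4°.

29.4°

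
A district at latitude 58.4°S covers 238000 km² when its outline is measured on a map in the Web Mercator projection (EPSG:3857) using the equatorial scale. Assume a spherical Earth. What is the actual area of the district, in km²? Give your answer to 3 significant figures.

65300 km²

Mercator is conformal, so the point scale is isotropic: h = k = sec φ = 1/cos φ.
Areal scale = k² = sec²φ = 1/cos²(58.4°) = 1/0.5240² = 3.642.
True area = apparent / (areal scale) = 238000 / 3.642 ≈ 65300 km².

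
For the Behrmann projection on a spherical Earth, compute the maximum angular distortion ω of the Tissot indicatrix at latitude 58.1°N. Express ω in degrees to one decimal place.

54.4°

Behrmann is a cylindrical equal-area projection with standard parallels at ±30°. Cylindrical equal-area (φ₀ = 30°): h = cos φ / cos 30° along meridians, k = cos 30° / cos φ along parallels; h·k = 1.
At 58.1°: h = 0.6102, k = 1.639; principal scales a = 1.639, b = 0.6102.
sin(ω/2) = (a − b)/(a + b) = 1.029/2.249 = 0.4574, so ω = 2 arcsin(0.4574) ≈ 54.4°.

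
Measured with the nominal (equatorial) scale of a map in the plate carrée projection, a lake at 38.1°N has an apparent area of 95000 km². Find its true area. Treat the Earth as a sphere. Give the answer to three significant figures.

74800 km²

In the plate carrée (x = Rλ, y = Rφ), meridians are true-scale (h = 1) and parallels are stretched by k = sec φ.
Areal scale = h·k = 1 × sec φ; at 38.1°, h = 1.000, k = 1.271, so h·k = 1.271.
True area = apparent / (areal scale) = 95000 / 1.271 ≈ 74800 km².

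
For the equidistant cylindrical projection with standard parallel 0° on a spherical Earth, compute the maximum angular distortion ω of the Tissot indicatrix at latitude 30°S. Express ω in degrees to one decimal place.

8.2°

For the equirectangular projection with φ₀ = 0 (plate carrée), h = 1 along meridians and k = sec φ along parallels.
At 30°: h = 1.000, k = 1.155; principal scales a = 1.155, b = 1.000.
sin(ω/2) = (a − b)/(a + b) = 0.1547/2.155 = 0.07180, so ω = 2 arcsin(0.07180) ≈ 8.2°.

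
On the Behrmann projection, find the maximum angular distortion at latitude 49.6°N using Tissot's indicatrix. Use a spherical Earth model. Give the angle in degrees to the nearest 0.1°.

32.8°

Behrmann is a cylindrical equal-area projection with standard parallels at ±30°. A cylindrical equal-area projection with standard parallel φ₀ has meridian scale h = cos φ / cos φ₀ and parallel scale k = cos φ₀ / cos φ (so areas are preserved, h·k = 1).
At 49.6°: h = 0.7484, k = 1.336; principal scales a = 1.336, b = 0.7484.
sin(ω/2) = (a − b)/(a + b) = 0.5878/2.085 = 0.2820, so ω = 2 arcsin(0.2820) ≈ 32.8°.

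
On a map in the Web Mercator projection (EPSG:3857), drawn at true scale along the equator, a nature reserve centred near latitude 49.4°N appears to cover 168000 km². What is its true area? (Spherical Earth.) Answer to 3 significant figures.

The Mercator projection is conformal; its linear scale factor is the same in every direction and equals sec φ = 1/cos φ.
Areal scale = k² = sec²φ = 1/cos²(49.4°) = 1/0.6508² = 2.361.
True area = apparent / (areal scale) = 168000 / 2.361 ≈ 71100 km².

71100 km²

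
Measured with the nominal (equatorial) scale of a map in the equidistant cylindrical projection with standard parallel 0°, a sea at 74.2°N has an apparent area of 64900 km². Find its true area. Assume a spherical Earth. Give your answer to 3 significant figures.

17700 km²

In the plate carrée (x = Rλ, y = Rφ), meridians are true-scale (h = 1) and parallels are stretched by k = sec φ.
Areal scale = h·k = 1 × sec φ; at 74.2°, h = 1.000, k = 3.673, so h·k = 3.673.
True area = apparent / (areal scale) = 64900 / 3.673 ≈ 17700 km².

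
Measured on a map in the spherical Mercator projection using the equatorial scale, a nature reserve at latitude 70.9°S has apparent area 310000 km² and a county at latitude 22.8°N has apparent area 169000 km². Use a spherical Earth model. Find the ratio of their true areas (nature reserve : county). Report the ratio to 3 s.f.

0.231

On Mercator the areal scale is sec²φ, so true area = apparent × cos²φ.
True area of nature reserve: 310000 × cos²(70.9°) = 310000 × 0.1071 = 33190 km².
True area of county: 169000 × cos²(22.8°) = 169000 × 0.8498 = 143600 km².
Ratio = 33190 / 143600 ≈ 0.231.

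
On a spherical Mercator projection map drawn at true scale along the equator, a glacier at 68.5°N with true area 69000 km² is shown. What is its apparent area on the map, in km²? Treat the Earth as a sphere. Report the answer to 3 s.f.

Mercator is conformal, so the point scale is isotropic: h = k = sec φ = 1/cos φ.
Areal scale = k² = sec²φ = 1/cos²(68.5°) = 1/0.3665² = 7.445.
Apparent area = 69000 × 7.445 ≈ 514000 km².

514000 km²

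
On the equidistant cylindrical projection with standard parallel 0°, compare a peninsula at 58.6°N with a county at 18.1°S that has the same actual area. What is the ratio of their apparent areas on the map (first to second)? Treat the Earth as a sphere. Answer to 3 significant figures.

1.82

In the plate carrée (x = Rλ, y = Rφ), meridians are true-scale (h = 1) and parallels are stretched by k = sec φ.
Areal scale at 58.6°: h·k = 1.000 × 1.919 = 1.919.
Areal scale at 18.1°: h·k = 1.000 × 1.052 = 1.052.
Ratio = 1.919/1.052 ≈ 1.82.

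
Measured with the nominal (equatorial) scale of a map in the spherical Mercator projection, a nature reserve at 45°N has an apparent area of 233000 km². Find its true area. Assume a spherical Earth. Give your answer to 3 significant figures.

117000 km²

The Mercator projection is conformal; its linear scale factor is the same in every direction and equals sec φ = 1/cos φ.
Areal scale = k² = sec²φ = 1/cos²(45°) = 1/0.7071² = 2.000.
True area = apparent / (areal scale) = 233000 / 2.000 ≈ 117000 km².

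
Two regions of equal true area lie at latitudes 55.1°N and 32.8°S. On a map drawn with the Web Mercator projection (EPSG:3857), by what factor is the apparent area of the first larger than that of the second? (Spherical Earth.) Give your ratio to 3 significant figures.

Mercator areal scale is sec²φ.
At 55.1°: sec²(55.1°) = 1/0.5721² = 3.055.
At 32.8°: sec²(32.8°) = 1/0.8406² = 1.415.
Ratio = 3.055/1.415 = cos²(32.8°)/cos²(55.1°) ≈ 2.16.

2.16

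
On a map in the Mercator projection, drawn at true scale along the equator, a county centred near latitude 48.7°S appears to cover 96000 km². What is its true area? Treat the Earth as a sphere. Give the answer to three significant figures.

41800 km²

Mercator is conformal, so the point scale is isotropic: h = k = sec φ = 1/cos φ.
Areal scale = k² = sec²φ = 1/cos²(48.7°) = 1/0.6600² = 2.296.
True area = apparent / (areal scale) = 96000 / 2.296 ≈ 41800 km².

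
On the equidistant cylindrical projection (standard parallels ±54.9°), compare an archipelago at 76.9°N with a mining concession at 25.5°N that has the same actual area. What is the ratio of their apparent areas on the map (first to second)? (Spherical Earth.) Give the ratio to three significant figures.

3.98

In the equirectangular projection with standard parallel φ₀ = 54.9° (x = Rλ cos φ₀, y = Rφ), meridians are true-scale (h = 1) and the parallel scale is k = cos φ₀ / cos φ.
Areal scale at 76.9°: h·k = 1.000 × 2.537 = 2.537.
Areal scale at 25.5°: h·k = 1.000 × 0.6371 = 0.6371.
Ratio = 2.537/0.6371 ≈ 3.98.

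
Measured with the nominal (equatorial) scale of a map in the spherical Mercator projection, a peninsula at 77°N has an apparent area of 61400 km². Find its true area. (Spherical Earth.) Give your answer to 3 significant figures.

3110 km²

The Mercator projection is conformal; its linear scale factor is the same in every direction and equals sec φ = 1/cos φ.
Areal scale = k² = sec²φ = 1/cos²(77°) = 1/0.2250² = 19.76.
True area = apparent / (areal scale) = 61400 / 19.76 ≈ 3110 km².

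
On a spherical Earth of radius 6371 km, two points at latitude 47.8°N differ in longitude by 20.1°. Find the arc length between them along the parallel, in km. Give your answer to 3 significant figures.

Arc length along a parallel = R cos φ · Δλ (with Δλ in radians).
= 6371 × cos 47.8° × (20.1° × π/180) = 6371 × 0.6717 × 0.3508 ≈ 1500 km.

1500 km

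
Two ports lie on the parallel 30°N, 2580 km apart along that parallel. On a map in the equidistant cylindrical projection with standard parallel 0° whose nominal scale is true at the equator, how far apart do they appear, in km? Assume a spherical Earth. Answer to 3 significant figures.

2980 km

For the equirectangular projection with φ₀ = 0 (plate carrée), h = 1 along meridians and k = sec φ along parallels.
Along the parallel, k = sec 30° = 1/0.8660 = 1.155.
Map distance = 2580 × 1.155 ≈ 2980 km.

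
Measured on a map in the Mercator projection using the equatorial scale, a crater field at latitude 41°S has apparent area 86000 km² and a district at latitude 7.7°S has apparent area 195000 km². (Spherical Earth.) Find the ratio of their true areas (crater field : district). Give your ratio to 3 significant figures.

0.256

Mercator's areal exaggeration is sec²φ; hence true area = (apparent area) · cos²φ.
True area of crater field: 86000 × cos²(41°) = 86000 × 0.5696 = 48980 km².
True area of district: 195000 × cos²(7.7°) = 195000 × 0.9820 = 191500 km².
Ratio = 48980 / 191500 ≈ 0.256.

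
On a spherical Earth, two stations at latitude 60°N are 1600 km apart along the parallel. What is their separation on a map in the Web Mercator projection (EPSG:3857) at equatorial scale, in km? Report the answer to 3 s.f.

3200 km

Mercator is conformal, so the point scale is isotropic: h = k = sec φ = 1/cos φ.
Along the parallel, k = sec 60° = 1/0.5000 = 2.000.
Map distance = 1600 × 2.000 ≈ 3200 km.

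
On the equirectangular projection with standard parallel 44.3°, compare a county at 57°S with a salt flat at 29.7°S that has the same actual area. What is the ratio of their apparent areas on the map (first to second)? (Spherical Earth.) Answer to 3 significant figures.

With standard parallel φ₀ = 44.3°, the equirectangular projection gives x = Rλ cos φ₀, y = Rφ, so h = 1 and k = cos 44.3° / cos φ.
Areal scale at 57°: h·k = 1.000 × 1.314 = 1.314.
Areal scale at 29.7°: h·k = 1.000 × 0.8239 = 0.8239.
Ratio = 1.314/0.8239 ≈ 1.59.

1.59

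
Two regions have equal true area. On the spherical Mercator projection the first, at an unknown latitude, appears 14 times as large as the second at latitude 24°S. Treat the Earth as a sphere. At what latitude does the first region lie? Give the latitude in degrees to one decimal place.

75.9°

On Mercator, (apparent₁)/(apparent₂) = sec²φ₁ / sec²φ₂ when true areas are equal.
cos²φ₂ / cos²φ₁ = 14  ⇒  cos φ₁ = cos 24° / √14 = 0.9135/3.742 = 0.2442.
φ₁ = arccos(0.2442) ≈ 75.9°.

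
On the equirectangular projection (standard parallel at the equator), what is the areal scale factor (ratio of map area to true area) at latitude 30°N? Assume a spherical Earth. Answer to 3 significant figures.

1.15

For the equirectangular projection with φ₀ = 0 (plate carrée), h = 1 along meridians and k = sec φ along parallels.
Areal scale = h·k = 1 × sec φ; at 30°, h = 1.000, k = 1.155, so h·k = 1.155.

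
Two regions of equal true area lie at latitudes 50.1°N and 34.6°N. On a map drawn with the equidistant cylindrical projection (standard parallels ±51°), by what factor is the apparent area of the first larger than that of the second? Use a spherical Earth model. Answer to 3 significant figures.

1.28

In the equirectangular projection with standard parallel φ₀ = 51° (x = Rλ cos φ₀, y = Rφ), meridians are true-scale (h = 1) and the parallel scale is k = cos φ₀ / cos φ.
Areal scale at 50.1°: h·k = 1.000 × 0.9811 = 0.9811.
Areal scale at 34.6°: h·k = 1.000 × 0.7645 = 0.7645.
Ratio = 0.9811/0.7645 ≈ 1.28.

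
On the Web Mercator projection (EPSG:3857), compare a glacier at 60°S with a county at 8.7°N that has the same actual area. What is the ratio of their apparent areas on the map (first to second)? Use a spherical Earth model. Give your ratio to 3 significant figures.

3.91

On Mercator, area is exaggerated by sec²φ = 1/cos²φ.
At 60°: sec²(60°) = 1/0.5000² = 4.000.
At 8.7°: sec²(8.7°) = 1/0.9885² = 1.023.
Ratio = 4.000/1.023 = cos²(8.7°)/cos²(60°) ≈ 3.91.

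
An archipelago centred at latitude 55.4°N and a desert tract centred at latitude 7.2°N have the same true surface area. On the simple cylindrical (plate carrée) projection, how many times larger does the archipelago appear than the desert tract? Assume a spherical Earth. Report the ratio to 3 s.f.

1.75

In the plate carrée (x = Rλ, y = Rφ), meridians are true-scale (h = 1) and parallels are stretched by k = sec φ.
Areal scale at 55.4°: h·k = 1.000 × 1.761 = 1.761.
Areal scale at 7.2°: h·k = 1.000 × 1.008 = 1.008.
Ratio = 1.761/1.008 ≈ 1.75.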